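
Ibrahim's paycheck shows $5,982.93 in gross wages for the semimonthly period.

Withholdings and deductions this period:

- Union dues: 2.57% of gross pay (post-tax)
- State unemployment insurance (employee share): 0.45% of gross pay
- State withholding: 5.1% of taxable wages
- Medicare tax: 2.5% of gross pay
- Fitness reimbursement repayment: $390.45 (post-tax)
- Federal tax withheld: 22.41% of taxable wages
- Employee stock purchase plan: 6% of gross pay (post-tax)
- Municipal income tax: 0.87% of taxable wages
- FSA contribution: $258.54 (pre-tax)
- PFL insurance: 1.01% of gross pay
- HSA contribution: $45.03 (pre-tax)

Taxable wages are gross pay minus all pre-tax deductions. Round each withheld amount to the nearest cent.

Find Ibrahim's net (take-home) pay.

HSA contribution: $45.03
FSA contribution: $258.54
Pre-tax total = $45.03 + $258.54 = $303.57
Taxable wages = $5,982.93 − $303.57 = $5,679.36
Municipal income tax: $5,679.36 × 0.0087 = $49.41
Federal tax withheld: $5,679.36 × 0.2241 = $1,272.74
State withholding: $5,679.36 × 0.051 = $289.65
State unemployment insurance (employee share): $5,982.93 × 0.0045 = $26.92
PFL insurance: $5,982.93 × 0.0101 = $60.43
Medicare tax: $5,982.93 × 0.025 = $149.57
Union dues: $5,982.93 × 0.0257 = $153.76
Fitness reimbursement repayment: $390.45
Employee stock purchase plan: $5,982.93 × 0.06 = $358.98
Total deductions = $45.03 + $258.54 + $49.41 + $1,272.74 + $289.65 + $26.92 + $60.43 + $149.57 + $153.76 + $390.45 + $358.98 = $3,055.48
Net pay = $5,982.93 − $3,055.48 = $2,927.45

$2,927.45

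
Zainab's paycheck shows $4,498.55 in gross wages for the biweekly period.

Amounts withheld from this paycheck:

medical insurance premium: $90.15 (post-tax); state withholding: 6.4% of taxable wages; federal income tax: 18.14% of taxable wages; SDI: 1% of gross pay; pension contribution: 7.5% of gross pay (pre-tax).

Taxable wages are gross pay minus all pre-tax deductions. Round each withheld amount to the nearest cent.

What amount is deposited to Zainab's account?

$3,004.88

Pension contribution: $4,498.55 × 0.075 = $337.39
Taxable wages = $4,498.55 − $337.39 = $4,161.16
State withholding: $4,161.16 × 0.064 = $266.31
Federal income tax: $4,161.16 × 0.1814 = $754.83
SDI: $4,498.55 × 0.01 = $44.99
Medical insurance premium: $90.15
Total deductions = $337.39 + $266.31 + $754.83 + $44.99 + $90.15 = $1,493.67
Net pay = $4,498.55 − $1,493.67 = $3,004.88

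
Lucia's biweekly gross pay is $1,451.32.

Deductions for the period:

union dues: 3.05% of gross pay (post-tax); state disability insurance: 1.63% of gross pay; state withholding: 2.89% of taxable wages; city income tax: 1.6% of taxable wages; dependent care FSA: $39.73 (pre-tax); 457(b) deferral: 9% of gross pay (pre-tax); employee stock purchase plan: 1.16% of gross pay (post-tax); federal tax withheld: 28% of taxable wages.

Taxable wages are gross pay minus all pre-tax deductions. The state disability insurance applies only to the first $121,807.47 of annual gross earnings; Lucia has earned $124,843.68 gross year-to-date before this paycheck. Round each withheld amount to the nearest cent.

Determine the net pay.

$803.67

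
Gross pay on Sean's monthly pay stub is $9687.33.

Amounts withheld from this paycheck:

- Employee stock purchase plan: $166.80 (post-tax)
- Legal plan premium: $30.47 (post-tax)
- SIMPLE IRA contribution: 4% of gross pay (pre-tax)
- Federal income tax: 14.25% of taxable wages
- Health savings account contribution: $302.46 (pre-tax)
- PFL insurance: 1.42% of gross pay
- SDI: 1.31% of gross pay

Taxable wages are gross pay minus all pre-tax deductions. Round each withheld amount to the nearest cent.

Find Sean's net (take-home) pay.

$7253.52

SIMPLE IRA contribution: $9687.33 × 0.04 = $387.49
Health savings account contribution: $302.46
Pre-tax total = $387.49 + $302.46 = $689.95
Taxable wages = $9687.33 − $689.95 = $8997.38
Federal income tax: $8997.38 × 0.1425 = $1282.13
PFL insurance: $9687.33 × 0.0142 = $137.56
SDI: $9687.33 × 0.0131 = $126.90
Employee stock purchase plan: $166.80
Legal plan premium: $30.47
Total deductions = $387.49 + $302.46 + $1282.13 + $137.56 + $126.90 + $166.80 + $30.47 = $2433.81
Net pay = $9687.33 − $2433.81 = $7253.52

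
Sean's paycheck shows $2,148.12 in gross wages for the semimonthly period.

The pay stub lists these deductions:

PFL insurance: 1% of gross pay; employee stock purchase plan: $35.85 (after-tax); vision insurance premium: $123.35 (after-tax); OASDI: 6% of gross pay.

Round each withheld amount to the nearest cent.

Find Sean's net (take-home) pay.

OASDI: $2,148.12 × 0.06 = $128.89
PFL insurance: $2,148.12 × 0.01 = $21.48
Vision insurance premium: $123.35
Employee stock purchase plan: $35.85
Total deductions = $128.89 + $21.48 + $123.35 + $35.85 = $309.57
Net pay = $2,148.12 − $309.57 = $1,838.55

$1,838.55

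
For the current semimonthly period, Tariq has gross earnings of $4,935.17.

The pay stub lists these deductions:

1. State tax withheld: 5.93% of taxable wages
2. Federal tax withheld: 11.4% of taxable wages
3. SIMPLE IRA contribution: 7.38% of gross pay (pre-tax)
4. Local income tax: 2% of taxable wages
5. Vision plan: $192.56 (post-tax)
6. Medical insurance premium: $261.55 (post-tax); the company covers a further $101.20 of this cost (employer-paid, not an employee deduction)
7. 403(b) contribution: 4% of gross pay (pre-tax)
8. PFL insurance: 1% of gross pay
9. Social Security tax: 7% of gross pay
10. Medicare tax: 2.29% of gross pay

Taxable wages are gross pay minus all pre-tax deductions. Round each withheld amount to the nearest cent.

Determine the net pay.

$2,566.20

403(b) contribution: $4,935.17 × 0.04 = $197.41
SIMPLE IRA contribution: $4,935.17 × 0.0738 = $364.22
Pre-tax total = $197.41 + $364.22 = $561.63
Taxable wages = $4,935.17 − $561.63 = $4,373.54
Local income tax: $4,373.54 × 0.02 = $87.47
Federal tax withheld: $4,373.54 × 0.114 = $498.58
State tax withheld: $4,373.54 × 0.0593 = $259.35
PFL insurance: $4,935.17 × 0.01 = $49.35
Social Security tax: $4,935.17 × 0.07 = $345.46
Medicare tax: $4,935.17 × 0.0229 = $113.02
Medical insurance premium: $261.55
Vision plan: $192.56
(Employer's $101.20 toward medical insurance premium is not withheld from the employee.)
Total deductions = $197.41 + $364.22 + $87.47 + $498.58 + $259.35 + $49.35 + $345.46 + $113.02 + $261.55 + $192.56 = $2,368.97
Net pay = $4,935.17 − $2,368.97 = $2,566.20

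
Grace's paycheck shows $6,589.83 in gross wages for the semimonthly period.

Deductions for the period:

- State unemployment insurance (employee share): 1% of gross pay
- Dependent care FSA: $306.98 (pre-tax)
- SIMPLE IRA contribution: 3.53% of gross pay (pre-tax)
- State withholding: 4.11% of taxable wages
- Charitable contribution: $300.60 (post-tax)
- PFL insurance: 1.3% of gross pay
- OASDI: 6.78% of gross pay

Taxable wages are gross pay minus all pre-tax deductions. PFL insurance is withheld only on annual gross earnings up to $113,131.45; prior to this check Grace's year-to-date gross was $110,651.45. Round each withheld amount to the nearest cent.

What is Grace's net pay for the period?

SIMPLE IRA contribution: $6,589.83 × 0.0353 = $232.62
Dependent care FSA: $306.98
Pre-tax total = $232.62 + $306.98 = $539.60
Taxable wages = $6,589.83 − $539.60 = $6,050.23
State withholding: $6,050.23 × 0.0411 = $248.66
State unemployment insurance (employee share): $6,589.83 × 0.01 = $65.90
OASDI: $6,589.83 × 0.0678 = $446.79
PFL insurance: only $113,131.45 − $110,651.45 = $2,480.00 of this check is subject → $2,480.00 × 0.013 = $32.24
Charitable contribution: $300.60
Total deductions = $232.62 + $306.98 + $248.66 + $65.90 + $446.79 + $32.24 + $300.60 = $1,633.79
Net pay = $6,589.83 − $1,633.79 = $4,956.04

$4,956.04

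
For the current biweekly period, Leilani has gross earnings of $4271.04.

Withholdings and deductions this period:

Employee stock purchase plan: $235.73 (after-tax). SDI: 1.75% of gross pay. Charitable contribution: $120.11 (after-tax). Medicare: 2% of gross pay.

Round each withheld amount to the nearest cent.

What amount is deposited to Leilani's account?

Medicare: $4271.04 × 0.02 = $85.42
SDI: $4271.04 × 0.0175 = $74.74
Employee stock purchase plan: $235.73
Charitable contribution: $120.11
Total deductions = $85.42 + $74.74 + $235.73 + $120.11 = $516.00
Net pay = $4271.04 − $516.00 = $3755.04

$3755.04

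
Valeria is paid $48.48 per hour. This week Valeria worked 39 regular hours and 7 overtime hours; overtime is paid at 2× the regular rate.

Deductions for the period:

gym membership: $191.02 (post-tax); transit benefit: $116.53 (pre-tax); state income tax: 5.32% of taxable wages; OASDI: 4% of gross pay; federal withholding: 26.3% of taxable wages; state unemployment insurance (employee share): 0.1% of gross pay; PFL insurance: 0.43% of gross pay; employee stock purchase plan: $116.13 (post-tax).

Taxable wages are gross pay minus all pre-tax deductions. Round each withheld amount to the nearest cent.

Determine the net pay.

Regular pay: 39 × $48.48 = $1890.72
Overtime pay: 7 × $48.48 × 2 = $678.72
Gross pay = $1890.72 + $678.72 = $2569.44
Transit benefit: $116.53
Taxable wages = $2569.44 − $116.53 = $2452.91
Federal withholding: $2452.91 × 0.263 = $645.12
State income tax: $2452.91 × 0.0532 = $130.49
PFL insurance: $2569.44 × 0.0043 = $11.05
OASDI: $2569.44 × 0.04 = $102.78
State unemployment insurance (employee share): $2569.44 × 0.001 = $2.57
Gym membership: $191.02
Employee stock purchase plan: $116.13
Total deductions = $116.53 + $645.12 + $130.49 + $11.05 + $102.78 + $2.57 + $191.02 + $116.13 = $1315.69
Net pay = $2569.44 − $1315.69 = $1253.75

$1253.75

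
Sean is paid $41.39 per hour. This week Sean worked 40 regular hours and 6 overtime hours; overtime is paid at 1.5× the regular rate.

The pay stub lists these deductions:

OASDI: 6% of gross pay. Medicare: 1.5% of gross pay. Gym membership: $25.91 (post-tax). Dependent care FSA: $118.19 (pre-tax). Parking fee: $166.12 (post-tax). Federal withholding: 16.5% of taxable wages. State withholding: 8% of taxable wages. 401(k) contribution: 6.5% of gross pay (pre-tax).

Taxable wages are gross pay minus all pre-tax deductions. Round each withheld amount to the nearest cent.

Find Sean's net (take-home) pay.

Regular pay: 40 × $41.39 = $1,655.60
Overtime pay: 6 × $41.39 × 1.5 = $372.51
Gross pay = $1,655.60 + $372.51 = $2,028.11
401(k) contribution: $2,028.11 × 0.065 = $131.83
Dependent care FSA: $118.19
Pre-tax total = $131.83 + $118.19 = $250.02
Taxable wages = $2,028.11 − $250.02 = $1,778.09
Federal withholding: $1,778.09 × 0.165 = $293.38
State withholding: $1,778.09 × 0.08 = $142.25
Medicare: $2,028.11 × 0.015 = $30.42
OASDI: $2,028.11 × 0.06 = $121.69
Parking fee: $166.12
Gym membership: $25.91
Total deductions = $131.83 + $118.19 + $293.38 + $142.25 + $30.42 + $121.69 + $166.12 + $25.91 = $1,029.79
Net pay = $2,028.11 − $1,029.79 = $998.32

$998.32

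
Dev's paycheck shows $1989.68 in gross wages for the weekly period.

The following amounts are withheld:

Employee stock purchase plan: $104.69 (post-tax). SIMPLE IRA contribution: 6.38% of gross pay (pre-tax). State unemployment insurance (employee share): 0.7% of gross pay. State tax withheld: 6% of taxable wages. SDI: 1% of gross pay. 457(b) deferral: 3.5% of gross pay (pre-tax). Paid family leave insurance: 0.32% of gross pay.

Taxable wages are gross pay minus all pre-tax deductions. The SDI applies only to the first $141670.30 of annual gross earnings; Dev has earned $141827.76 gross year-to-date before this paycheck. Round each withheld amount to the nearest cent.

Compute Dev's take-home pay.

SIMPLE IRA contribution: $1989.68 × 0.0638 = $126.94
457(b) deferral: $1989.68 × 0.035 = $69.64
Pre-tax total = $126.94 + $69.64 = $196.58
Taxable wages = $1989.68 − $196.58 = $1793.10
State tax withheld: $1793.10 × 0.06 = $107.59
Paid family leave insurance: $1989.68 × 0.0032 = $6.37
SDI: annual cap $141670.30 already reached (YTD $141827.76), so $0.00
State unemployment insurance (employee share): $1989.68 × 0.007 = $13.93
Employee stock purchase plan: $104.69
Total deductions = $126.94 + $69.64 + $107.59 + $6.37 + $0.00 + $13.93 + $104.69 = $429.16
Net pay = $1989.68 − $429.16 = $1560.52

$1560.52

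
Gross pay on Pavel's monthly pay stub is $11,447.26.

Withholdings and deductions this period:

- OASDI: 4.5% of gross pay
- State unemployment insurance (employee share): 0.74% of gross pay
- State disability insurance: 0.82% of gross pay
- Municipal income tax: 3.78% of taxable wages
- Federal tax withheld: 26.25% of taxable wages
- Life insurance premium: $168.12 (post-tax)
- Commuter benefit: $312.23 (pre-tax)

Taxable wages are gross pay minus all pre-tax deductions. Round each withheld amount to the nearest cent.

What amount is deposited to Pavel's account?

$6,929.35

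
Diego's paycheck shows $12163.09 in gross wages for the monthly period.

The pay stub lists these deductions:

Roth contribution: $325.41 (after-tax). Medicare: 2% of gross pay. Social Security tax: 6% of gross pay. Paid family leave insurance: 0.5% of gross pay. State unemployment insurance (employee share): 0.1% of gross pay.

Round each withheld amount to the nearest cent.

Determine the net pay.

$10791.65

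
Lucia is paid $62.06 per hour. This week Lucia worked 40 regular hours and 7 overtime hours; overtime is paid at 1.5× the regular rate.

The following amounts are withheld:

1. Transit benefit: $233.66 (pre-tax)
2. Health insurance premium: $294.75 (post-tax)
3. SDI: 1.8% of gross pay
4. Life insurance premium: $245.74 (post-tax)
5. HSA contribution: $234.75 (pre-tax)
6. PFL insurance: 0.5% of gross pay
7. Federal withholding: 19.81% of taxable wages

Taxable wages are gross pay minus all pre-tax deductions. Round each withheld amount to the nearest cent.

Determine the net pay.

Regular pay: 40 × $62.06 = $2,482.40
Overtime pay: 7 × $62.06 × 1.5 = $651.63
Gross pay = $2,482.40 + $651.63 = $3,134.03
Transit benefit: $233.66
HSA contribution: $234.75
Pre-tax total = $233.66 + $234.75 = $468.41
Taxable wages = $3,134.03 − $468.41 = $2,665.62
Federal withholding: $2,665.62 × 0.1981 = $528.06
PFL insurance: $3,134.03 × 0.005 = $15.67
SDI: $3,134.03 × 0.018 = $56.41
Life insurance premium: $245.74
Health insurance premium: $294.75
Total deductions = $233.66 + $234.75 + $528.06 + $15.67 + $56.41 + $245.74 + $294.75 = $1,609.04
Net pay = $3,134.03 − $1,609.04 = $1,524.99

$1,524.99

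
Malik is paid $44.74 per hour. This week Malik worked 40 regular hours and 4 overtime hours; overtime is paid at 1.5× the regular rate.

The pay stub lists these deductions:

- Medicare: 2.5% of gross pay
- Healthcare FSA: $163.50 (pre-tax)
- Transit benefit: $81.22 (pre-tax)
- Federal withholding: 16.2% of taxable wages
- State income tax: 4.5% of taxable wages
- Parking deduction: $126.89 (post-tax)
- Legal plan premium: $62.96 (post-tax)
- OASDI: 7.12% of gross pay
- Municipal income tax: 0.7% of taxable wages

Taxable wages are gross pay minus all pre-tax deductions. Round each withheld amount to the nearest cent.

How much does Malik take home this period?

Regular pay: 40 × $44.74 = $1789.60
Overtime pay: 4 × $44.74 × 1.5 = $268.44
Gross pay = $1789.60 + $268.44 = $2058.04
Healthcare FSA: $163.50
Transit benefit: $81.22
Pre-tax total = $163.50 + $81.22 = $244.72
Taxable wages = $2058.04 − $244.72 = $1813.32
State income tax: $1813.32 × 0.045 = $81.60
Federal withholding: $1813.32 × 0.162 = $293.76
Municipal income tax: $1813.32 × 0.007 = $12.69
OASDI: $2058.04 × 0.0712 = $146.53
Medicare: $2058.04 × 0.025 = $51.45
Parking deduction: $126.89
Legal plan premium: $62.96
Total deductions = $163.50 + $81.22 + $81.60 + $293.76 + $12.69 + $146.53 + $51.45 + $126.89 + $62.96 = $1020.60
Net pay = $2058.04 − $1020.60 = $1037.44

$1037.44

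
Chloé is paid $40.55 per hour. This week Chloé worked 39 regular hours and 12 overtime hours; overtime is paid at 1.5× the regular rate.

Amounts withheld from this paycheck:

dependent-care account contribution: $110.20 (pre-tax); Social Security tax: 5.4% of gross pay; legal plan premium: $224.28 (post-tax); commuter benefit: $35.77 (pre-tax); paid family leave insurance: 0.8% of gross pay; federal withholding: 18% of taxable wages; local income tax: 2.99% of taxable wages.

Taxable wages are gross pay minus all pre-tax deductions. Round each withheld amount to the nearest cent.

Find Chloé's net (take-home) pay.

$1343.29

Regular pay: 39 × $40.55 = $1581.45
Overtime pay: 12 × $40.55 × 1.5 = $729.90
Gross pay = $1581.45 + $729.90 = $2311.35
Commuter benefit: $35.77
Dependent-care account contribution: $110.20
Pre-tax total = $35.77 + $110.20 = $145.97
Taxable wages = $2311.35 − $145.97 = $2165.38
Local income tax: $2165.38 × 0.0299 = $64.74
Federal withholding: $2165.38 × 0.18 = $389.77
Paid family leave insurance: $2311.35 × 0.008 = $18.49
Social Security tax: $2311.35 × 0.054 = $124.81
Legal plan premium: $224.28
Total deductions = $35.77 + $110.20 + $64.74 + $389.77 + $18.49 + $124.81 + $224.28 = $968.06
Net pay = $2311.35 − $968.06 = $1343.29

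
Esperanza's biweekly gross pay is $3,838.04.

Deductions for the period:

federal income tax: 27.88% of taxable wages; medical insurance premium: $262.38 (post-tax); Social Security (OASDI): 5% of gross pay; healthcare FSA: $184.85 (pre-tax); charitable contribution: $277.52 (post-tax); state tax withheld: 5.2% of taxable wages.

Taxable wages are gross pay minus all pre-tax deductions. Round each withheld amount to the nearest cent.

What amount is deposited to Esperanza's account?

$1,712.91

Healthcare FSA: $184.85
Taxable wages = $3,838.04 − $184.85 = $3,653.19
Federal income tax: $3,653.19 × 0.2788 = $1,018.51
State tax withheld: $3,653.19 × 0.052 = $189.97
Social Security (OASDI): $3,838.04 × 0.05 = $191.90
Charitable contribution: $277.52
Medical insurance premium: $262.38
Total deductions = $184.85 + $1,018.51 + $189.97 + $191.90 + $277.52 + $262.38 = $2,125.13
Net pay = $3,838.04 − $2,125.13 = $1,712.91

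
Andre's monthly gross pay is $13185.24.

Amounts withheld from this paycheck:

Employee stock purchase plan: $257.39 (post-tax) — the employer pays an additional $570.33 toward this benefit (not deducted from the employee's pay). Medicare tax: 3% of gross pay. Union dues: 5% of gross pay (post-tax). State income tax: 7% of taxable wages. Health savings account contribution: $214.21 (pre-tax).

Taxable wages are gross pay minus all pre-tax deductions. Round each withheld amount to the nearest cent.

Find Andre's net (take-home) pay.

$10750.85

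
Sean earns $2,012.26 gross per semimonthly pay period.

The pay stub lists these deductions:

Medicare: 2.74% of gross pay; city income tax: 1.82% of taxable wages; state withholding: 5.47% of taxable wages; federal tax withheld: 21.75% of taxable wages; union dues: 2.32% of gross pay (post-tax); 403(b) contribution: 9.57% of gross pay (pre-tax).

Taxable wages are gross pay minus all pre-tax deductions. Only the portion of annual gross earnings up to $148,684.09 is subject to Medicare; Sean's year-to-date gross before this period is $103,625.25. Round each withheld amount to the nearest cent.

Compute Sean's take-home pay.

$1,189.43

403(b) contribution: $2,012.26 × 0.0957 = $192.57
Taxable wages = $2,012.26 − $192.57 = $1,819.69
City income tax: $1,819.69 × 0.0182 = $33.12
Federal tax withheld: $1,819.69 × 0.2175 = $395.78
State withholding: $1,819.69 × 0.0547 = $99.54
Medicare: cap not yet reached, full $2,012.26 is subject → $2,012.26 × 0.0274 = $55.14
Union dues: $2,012.26 × 0.0232 = $46.68
Total deductions = $192.57 + $33.12 + $395.78 + $99.54 + $55.14 + $46.68 = $822.83
Net pay = $2,012.26 − $822.83 = $1,189.43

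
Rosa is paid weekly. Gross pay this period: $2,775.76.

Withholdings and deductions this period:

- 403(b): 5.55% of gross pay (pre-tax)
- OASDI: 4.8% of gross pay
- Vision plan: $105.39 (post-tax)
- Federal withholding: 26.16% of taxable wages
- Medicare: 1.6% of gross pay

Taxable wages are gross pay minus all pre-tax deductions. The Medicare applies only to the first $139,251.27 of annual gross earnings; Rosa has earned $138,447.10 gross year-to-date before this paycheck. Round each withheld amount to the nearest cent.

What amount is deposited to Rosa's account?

403(b): $2,775.76 × 0.0555 = $154.05
Taxable wages = $2,775.76 − $154.05 = $2,621.71
Federal withholding: $2,621.71 × 0.2616 = $685.84
OASDI: $2,775.76 × 0.048 = $133.24
Medicare: only $139,251.27 − $138,447.10 = $804.17 of this check is subject → $804.17 × 0.016 = $12.87
Vision plan: $105.39
Total deductions = $154.05 + $685.84 + $133.24 + $12.87 + $105.39 = $1,091.39
Net pay = $2,775.76 − $1,091.39 = $1,684.37

$1,684.37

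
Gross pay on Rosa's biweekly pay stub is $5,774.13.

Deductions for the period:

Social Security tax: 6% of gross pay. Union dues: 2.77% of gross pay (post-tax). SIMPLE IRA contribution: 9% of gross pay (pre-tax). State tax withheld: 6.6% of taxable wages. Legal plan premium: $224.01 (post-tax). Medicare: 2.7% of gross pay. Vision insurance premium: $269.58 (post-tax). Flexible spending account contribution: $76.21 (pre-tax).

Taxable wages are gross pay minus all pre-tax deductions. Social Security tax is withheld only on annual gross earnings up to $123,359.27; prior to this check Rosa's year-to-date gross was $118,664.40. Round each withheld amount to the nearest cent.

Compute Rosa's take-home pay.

Flexible spending account contribution: $76.21
SIMPLE IRA contribution: $5,774.13 × 0.09 = $519.67
Pre-tax total = $76.21 + $519.67 = $595.88
Taxable wages = $5,774.13 − $595.88 = $5,178.25
State tax withheld: $5,178.25 × 0.066 = $341.76
Medicare: $5,774.13 × 0.027 = $155.90
Social Security tax: only $123,359.27 − $118,664.40 = $4,694.87 of this check is subject → $4,694.87 × 0.06 = $281.69
Union dues: $5,774.13 × 0.0277 = $159.94
Legal plan premium: $224.01
Vision insurance premium: $269.58
Total deductions = $76.21 + $519.67 + $341.76 + $155.90 + $281.69 + $159.94 + $224.01 + $269.58 = $2,028.76
Net pay = $5,774.13 − $2,028.76 = $3,745.37

$3,745.37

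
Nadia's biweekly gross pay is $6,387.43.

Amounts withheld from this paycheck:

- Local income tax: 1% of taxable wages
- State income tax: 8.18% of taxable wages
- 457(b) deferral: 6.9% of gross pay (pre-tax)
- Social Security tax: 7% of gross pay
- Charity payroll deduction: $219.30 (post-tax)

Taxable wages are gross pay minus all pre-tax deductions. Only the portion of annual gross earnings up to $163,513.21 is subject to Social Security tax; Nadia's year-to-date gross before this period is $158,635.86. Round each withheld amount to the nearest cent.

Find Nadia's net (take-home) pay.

$4,840.08

457(b) deferral: $6,387.43 × 0.069 = $440.73
Taxable wages = $6,387.43 − $440.73 = $5,946.70
State income tax: $5,946.70 × 0.0818 = $486.44
Local income tax: $5,946.70 × 0.01 = $59.47
Social Security tax: only $163,513.21 − $158,635.86 = $4,877.35 of this check is subject → $4,877.35 × 0.07 = $341.41
Charity payroll deduction: $219.30
Total deductions = $440.73 + $486.44 + $59.47 + $341.41 + $219.30 = $1,547.35
Net pay = $6,387.43 − $1,547.35 = $4,840.08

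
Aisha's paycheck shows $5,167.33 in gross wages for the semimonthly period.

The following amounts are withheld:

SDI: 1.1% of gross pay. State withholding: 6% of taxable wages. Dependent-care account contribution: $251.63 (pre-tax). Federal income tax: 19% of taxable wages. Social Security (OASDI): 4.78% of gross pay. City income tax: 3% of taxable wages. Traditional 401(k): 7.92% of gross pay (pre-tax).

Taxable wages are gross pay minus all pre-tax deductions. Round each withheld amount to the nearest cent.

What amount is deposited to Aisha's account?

Dependent-care account contribution: $251.63
Traditional 401(k): $5,167.33 × 0.0792 = $409.25
Pre-tax total = $251.63 + $409.25 = $660.88
Taxable wages = $5,167.33 − $660.88 = $4,506.45
Federal income tax: $4,506.45 × 0.19 = $856.23
State withholding: $4,506.45 × 0.06 = $270.39
City income tax: $4,506.45 × 0.03 = $135.19
Social Security (OASDI): $5,167.33 × 0.0478 = $247.00
SDI: $5,167.33 × 0.011 = $56.84
Total deductions = $251.63 + $409.25 + $856.23 + $270.39 + $135.19 + $247.00 + $56.84 = $2,226.53
Net pay = $5,167.33 − $2,226.53 = $2,940.80

$2,940.80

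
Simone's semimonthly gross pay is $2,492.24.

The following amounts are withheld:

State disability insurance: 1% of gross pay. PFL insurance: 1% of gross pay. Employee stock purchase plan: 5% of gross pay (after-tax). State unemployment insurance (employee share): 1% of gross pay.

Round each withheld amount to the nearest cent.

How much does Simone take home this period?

State unemployment insurance (employee share): $2,492.24 × 0.01 = $24.92
PFL insurance: $2,492.24 × 0.01 = $24.92
State disability insurance: $2,492.24 × 0.01 = $24.92
Employee stock purchase plan: $2,492.24 × 0.05 = $124.61
Total deductions = $24.92 + $24.92 + $24.92 + $124.61 = $199.37
Net pay = $2,492.24 − $199.37 = $2,292.87

$2,292.87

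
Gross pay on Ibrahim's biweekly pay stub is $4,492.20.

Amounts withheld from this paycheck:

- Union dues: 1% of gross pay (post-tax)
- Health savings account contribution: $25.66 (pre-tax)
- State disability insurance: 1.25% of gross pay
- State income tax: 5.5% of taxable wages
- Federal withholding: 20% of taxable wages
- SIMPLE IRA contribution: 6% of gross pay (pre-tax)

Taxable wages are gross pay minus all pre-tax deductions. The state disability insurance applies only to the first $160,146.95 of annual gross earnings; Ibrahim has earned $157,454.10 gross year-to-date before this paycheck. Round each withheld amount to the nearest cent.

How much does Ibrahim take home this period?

SIMPLE IRA contribution: $4,492.20 × 0.06 = $269.53
Health savings account contribution: $25.66
Pre-tax total = $269.53 + $25.66 = $295.19
Taxable wages = $4,492.20 − $295.19 = $4,197.01
State income tax: $4,197.01 × 0.055 = $230.84
Federal withholding: $4,197.01 × 0.2 = $839.40
State disability insurance: only $160,146.95 − $157,454.10 = $2,692.85 of this check is subject → $2,692.85 × 0.0125 = $33.66
Union dues: $4,492.20 × 0.01 = $44.92
Total deductions = $269.53 + $25.66 + $230.84 + $839.40 + $33.66 + $44.92 = $1,444.01
Net pay = $4,492.20 − $1,444.01 = $3,048.19

$3,048.19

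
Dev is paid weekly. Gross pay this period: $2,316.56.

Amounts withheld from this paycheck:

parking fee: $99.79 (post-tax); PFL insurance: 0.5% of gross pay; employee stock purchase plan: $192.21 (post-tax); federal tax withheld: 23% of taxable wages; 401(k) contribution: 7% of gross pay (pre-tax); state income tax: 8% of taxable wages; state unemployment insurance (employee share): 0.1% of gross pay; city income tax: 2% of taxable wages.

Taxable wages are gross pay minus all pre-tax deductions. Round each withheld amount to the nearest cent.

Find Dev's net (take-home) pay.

401(k) contribution: $2,316.56 × 0.07 = $162.16
Taxable wages = $2,316.56 − $162.16 = $2,154.40
Federal tax withheld: $2,154.40 × 0.23 = $495.51
State income tax: $2,154.40 × 0.08 = $172.35
City income tax: $2,154.40 × 0.02 = $43.09
State unemployment insurance (employee share): $2,316.56 × 0.001 = $2.32
PFL insurance: $2,316.56 × 0.005 = $11.58
Employee stock purchase plan: $192.21
Parking fee: $99.79
Total deductions = $162.16 + $495.51 + $172.35 + $43.09 + $2.32 + $11.58 + $192.21 + $99.79 = $1,179.01
Net pay = $2,316.56 − $1,179.01 = $1,137.55

$1,137.55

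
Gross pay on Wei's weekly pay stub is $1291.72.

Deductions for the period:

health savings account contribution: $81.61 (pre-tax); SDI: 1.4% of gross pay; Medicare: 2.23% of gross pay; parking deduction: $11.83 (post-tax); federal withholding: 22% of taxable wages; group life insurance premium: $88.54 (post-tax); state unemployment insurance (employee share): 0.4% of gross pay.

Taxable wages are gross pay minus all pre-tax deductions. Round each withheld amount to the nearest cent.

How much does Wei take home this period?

$791.46

Health savings account contribution: $81.61
Taxable wages = $1291.72 − $81.61 = $1210.11
Federal withholding: $1210.11 × 0.22 = $266.22
SDI: $1291.72 × 0.014 = $18.08
Medicare: $1291.72 × 0.0223 = $28.81
State unemployment insurance (employee share): $1291.72 × 0.004 = $5.17
Group life insurance premium: $88.54
Parking deduction: $11.83
Total deductions = $81.61 + $266.22 + $18.08 + $28.81 + $5.17 + $88.54 + $11.83 = $500.26
Net pay = $1291.72 − $500.26 = $791.46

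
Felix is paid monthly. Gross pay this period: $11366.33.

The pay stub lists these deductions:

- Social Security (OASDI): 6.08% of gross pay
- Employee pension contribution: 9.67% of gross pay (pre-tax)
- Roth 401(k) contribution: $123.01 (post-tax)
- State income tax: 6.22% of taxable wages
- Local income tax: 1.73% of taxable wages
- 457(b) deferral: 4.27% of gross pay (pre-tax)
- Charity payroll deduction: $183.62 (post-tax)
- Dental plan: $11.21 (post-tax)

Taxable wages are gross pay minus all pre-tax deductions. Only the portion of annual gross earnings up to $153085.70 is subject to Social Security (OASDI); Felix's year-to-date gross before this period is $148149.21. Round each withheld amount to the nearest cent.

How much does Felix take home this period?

Employee pension contribution: $11366.33 × 0.0967 = $1099.12
457(b) deferral: $11366.33 × 0.0427 = $485.34
Pre-tax total = $1099.12 + $485.34 = $1584.46
Taxable wages = $11366.33 − $1584.46 = $9781.87
Local income tax: $9781.87 × 0.0173 = $169.23
State income tax: $9781.87 × 0.0622 = $608.43
Social Security (OASDI): only $153085.70 − $148149.21 = $4936.49 of this check is subject → $4936.49 × 0.0608 = $300.14
Charity payroll deduction: $183.62
Dental plan: $11.21
Roth 401(k) contribution: $123.01
Total deductions = $1099.12 + $485.34 + $169.23 + $608.43 + $300.14 + $183.62 + $11.21 + $123.01 = $2980.10
Net pay = $11366.33 − $2980.10 = $8386.23

$8386.23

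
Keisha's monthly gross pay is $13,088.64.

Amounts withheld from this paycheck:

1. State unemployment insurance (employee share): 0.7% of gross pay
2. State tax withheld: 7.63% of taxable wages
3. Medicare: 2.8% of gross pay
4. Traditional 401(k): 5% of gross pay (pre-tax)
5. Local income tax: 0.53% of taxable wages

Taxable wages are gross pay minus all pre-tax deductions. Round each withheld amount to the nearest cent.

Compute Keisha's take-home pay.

Traditional 401(k): $13,088.64 × 0.05 = $654.43
Taxable wages = $13,088.64 − $654.43 = $12,434.21
State tax withheld: $12,434.21 × 0.0763 = $948.73
Local income tax: $12,434.21 × 0.0053 = $65.90
State unemployment insurance (employee share): $13,088.64 × 0.007 = $91.62
Medicare: $13,088.64 × 0.028 = $366.48
Total deductions = $654.43 + $948.73 + $65.90 + $91.62 + $366.48 = $2,127.16
Net pay = $13,088.64 − $2,127.16 = $10,961.48

$10,961.48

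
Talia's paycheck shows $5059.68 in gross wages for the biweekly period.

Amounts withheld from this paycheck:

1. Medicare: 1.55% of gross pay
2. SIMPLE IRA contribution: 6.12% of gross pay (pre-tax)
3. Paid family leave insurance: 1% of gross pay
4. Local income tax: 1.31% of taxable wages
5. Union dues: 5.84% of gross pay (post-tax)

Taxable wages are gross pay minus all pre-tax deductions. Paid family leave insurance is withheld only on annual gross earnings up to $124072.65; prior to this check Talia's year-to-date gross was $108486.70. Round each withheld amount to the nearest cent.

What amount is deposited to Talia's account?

SIMPLE IRA contribution: $5059.68 × 0.0612 = $309.65
Taxable wages = $5059.68 − $309.65 = $4750.03
Local income tax: $4750.03 × 0.0131 = $62.23
Paid family leave insurance: cap not yet reached, full $5059.68 is subject → $5059.68 × 0.01 = $50.60
Medicare: $5059.68 × 0.0155 = $78.43
Union dues: $5059.68 × 0.0584 = $295.49
Total deductions = $309.65 + $62.23 + $50.60 + $78.43 + $295.49 = $796.40
Net pay = $5059.68 − $796.40 = $4263.28

$4263.28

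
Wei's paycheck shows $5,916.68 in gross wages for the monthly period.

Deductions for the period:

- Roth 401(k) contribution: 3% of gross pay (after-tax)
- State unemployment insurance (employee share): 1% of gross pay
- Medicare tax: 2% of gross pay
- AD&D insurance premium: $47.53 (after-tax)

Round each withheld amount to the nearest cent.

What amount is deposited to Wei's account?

State unemployment insurance (employee share): $5,916.68 × 0.01 = $59.17
Medicare tax: $5,916.68 × 0.02 = $118.33
Roth 401(k) contribution: $5,916.68 × 0.03 = $177.50
AD&D insurance premium: $47.53
Total deductions = $59.17 + $118.33 + $177.50 + $47.53 = $402.53
Net pay = $5,916.68 − $402.53 = $5,514.15

$5,514.15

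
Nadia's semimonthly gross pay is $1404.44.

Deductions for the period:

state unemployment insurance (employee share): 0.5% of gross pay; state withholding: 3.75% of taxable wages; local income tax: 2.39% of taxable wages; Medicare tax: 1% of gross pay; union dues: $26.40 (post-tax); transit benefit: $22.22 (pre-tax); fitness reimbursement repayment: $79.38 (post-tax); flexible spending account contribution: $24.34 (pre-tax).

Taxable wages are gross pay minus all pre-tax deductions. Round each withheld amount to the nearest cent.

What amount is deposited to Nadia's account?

$1147.67

Transit benefit: $22.22
Flexible spending account contribution: $24.34
Pre-tax total = $22.22 + $24.34 = $46.56
Taxable wages = $1404.44 − $46.56 = $1357.88
Local income tax: $1357.88 × 0.0239 = $32.45
State withholding: $1357.88 × 0.0375 = $50.92
Medicare tax: $1404.44 × 0.01 = $14.04
State unemployment insurance (employee share): $1404.44 × 0.005 = $7.02
Fitness reimbursement repayment: $79.38
Union dues: $26.40
Total deductions = $22.22 + $24.34 + $32.45 + $50.92 + $14.04 + $7.02 + $79.38 + $26.40 = $256.77
Net pay = $1404.44 − $256.77 = $1147.67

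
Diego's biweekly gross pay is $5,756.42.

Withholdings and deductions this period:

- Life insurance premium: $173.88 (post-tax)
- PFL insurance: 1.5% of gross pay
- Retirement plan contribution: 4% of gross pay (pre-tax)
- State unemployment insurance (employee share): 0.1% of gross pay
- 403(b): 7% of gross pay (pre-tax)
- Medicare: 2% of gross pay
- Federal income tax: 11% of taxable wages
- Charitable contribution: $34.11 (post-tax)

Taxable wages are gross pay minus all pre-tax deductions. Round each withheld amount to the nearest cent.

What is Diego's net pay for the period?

Retirement plan contribution: $5,756.42 × 0.04 = $230.26
403(b): $5,756.42 × 0.07 = $402.95
Pre-tax total = $230.26 + $402.95 = $633.21
Taxable wages = $5,756.42 − $633.21 = $5,123.21
Federal income tax: $5,123.21 × 0.11 = $563.55
Medicare: $5,756.42 × 0.02 = $115.13
PFL insurance: $5,756.42 × 0.015 = $86.35
State unemployment insurance (employee share): $5,756.42 × 0.001 = $5.76
Life insurance premium: $173.88
Charitable contribution: $34.11
Total deductions = $230.26 + $402.95 + $563.55 + $115.13 + $86.35 + $5.76 + $173.88 + $34.11 = $1,611.99
Net pay = $5,756.42 − $1,611.99 = $4,144.43

$4,144.43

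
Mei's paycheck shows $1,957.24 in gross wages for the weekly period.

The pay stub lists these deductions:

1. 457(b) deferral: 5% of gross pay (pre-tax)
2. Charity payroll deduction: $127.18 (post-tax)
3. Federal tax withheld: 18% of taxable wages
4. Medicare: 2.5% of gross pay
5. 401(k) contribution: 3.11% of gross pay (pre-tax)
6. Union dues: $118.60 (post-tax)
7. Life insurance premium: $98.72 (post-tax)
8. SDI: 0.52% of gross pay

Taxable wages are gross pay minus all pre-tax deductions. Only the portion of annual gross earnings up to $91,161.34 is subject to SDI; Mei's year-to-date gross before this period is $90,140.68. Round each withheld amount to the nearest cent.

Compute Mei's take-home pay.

$1,076.04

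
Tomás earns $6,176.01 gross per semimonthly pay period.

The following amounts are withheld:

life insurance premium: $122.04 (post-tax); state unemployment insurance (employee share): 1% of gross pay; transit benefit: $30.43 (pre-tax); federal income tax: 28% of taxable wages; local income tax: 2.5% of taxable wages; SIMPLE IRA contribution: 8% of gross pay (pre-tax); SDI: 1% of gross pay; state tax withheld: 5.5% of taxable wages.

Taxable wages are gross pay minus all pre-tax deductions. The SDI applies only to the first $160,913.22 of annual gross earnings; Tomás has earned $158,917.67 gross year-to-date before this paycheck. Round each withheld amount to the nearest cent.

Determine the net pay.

$3,413.20

Transit benefit: $30.43
SIMPLE IRA contribution: $6,176.01 × 0.08 = $494.08
Pre-tax total = $30.43 + $494.08 = $524.51
Taxable wages = $6,176.01 − $524.51 = $5,651.50
Local income tax: $5,651.50 × 0.025 = $141.29
State tax withheld: $5,651.50 × 0.055 = $310.83
Federal income tax: $5,651.50 × 0.28 = $1,582.42
SDI: only $160,913.22 − $158,917.67 = $1,995.55 of this check is subject → $1,995.55 × 0.01 = $19.96
State unemployment insurance (employee share): $6,176.01 × 0.01 = $61.76
Life insurance premium: $122.04
Total deductions = $30.43 + $494.08 + $141.29 + $310.83 + $1,582.42 + $19.96 + $61.76 + $122.04 = $2,762.81
Net pay = $6,176.01 − $2,762.81 = $3,413.20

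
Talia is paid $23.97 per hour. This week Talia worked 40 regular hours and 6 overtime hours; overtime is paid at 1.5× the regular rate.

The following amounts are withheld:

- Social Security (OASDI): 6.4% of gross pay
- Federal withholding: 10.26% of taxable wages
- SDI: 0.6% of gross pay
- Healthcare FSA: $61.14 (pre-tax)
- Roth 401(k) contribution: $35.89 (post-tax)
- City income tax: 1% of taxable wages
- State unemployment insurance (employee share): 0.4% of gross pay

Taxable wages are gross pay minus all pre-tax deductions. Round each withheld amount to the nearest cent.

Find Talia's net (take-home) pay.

$865.22

Regular pay: 40 × $23.97 = $958.80
Overtime pay: 6 × $23.97 × 1.5 = $215.73
Gross pay = $958.80 + $215.73 = $1,174.53
Healthcare FSA: $61.14
Taxable wages = $1,174.53 − $61.14 = $1,113.39
City income tax: $1,113.39 × 0.01 = $11.13
Federal withholding: $1,113.39 × 0.1026 = $114.23
Social Security (OASDI): $1,174.53 × 0.064 = $75.17
State unemployment insurance (employee share): $1,174.53 × 0.004 = $4.70
SDI: $1,174.53 × 0.006 = $7.05
Roth 401(k) contribution: $35.89
Total deductions = $61.14 + $11.13 + $114.23 + $75.17 + $4.70 + $7.05 + $35.89 = $309.31
Net pay = $1,174.53 − $309.31 = $865.22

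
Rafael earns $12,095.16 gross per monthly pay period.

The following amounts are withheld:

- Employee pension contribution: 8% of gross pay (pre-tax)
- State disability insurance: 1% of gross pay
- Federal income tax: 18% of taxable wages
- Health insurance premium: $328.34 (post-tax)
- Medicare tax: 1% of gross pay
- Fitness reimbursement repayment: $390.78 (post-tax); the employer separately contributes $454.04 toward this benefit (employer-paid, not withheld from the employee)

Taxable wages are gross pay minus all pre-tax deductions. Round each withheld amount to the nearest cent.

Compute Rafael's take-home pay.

Employee pension contribution: $12,095.16 × 0.08 = $967.61
Taxable wages = $12,095.16 − $967.61 = $11,127.55
Federal income tax: $11,127.55 × 0.18 = $2,002.96
Medicare tax: $12,095.16 × 0.01 = $120.95
State disability insurance: $12,095.16 × 0.01 = $120.95
Health insurance premium: $328.34
Fitness reimbursement repayment: $390.78
(Employer's $454.04 toward fitness reimbursement repayment is not withheld from the employee.)
Total deductions = $967.61 + $2,002.96 + $120.95 + $120.95 + $328.34 + $390.78 = $3,931.59
Net pay = $12,095.16 − $3,931.59 = $8,163.57

$8,163.57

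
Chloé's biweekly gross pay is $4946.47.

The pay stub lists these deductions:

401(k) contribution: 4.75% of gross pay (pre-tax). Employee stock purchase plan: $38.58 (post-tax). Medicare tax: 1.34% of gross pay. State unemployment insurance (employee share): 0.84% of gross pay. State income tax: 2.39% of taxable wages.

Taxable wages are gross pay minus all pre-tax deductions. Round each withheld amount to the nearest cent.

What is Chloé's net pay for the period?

401(k) contribution: $4946.47 × 0.0475 = $234.96
Taxable wages = $4946.47 − $234.96 = $4711.51
State income tax: $4711.51 × 0.0239 = $112.61
Medicare tax: $4946.47 × 0.0134 = $66.28
State unemployment insurance (employee share): $4946.47 × 0.0084 = $41.55
Employee stock purchase plan: $38.58
Total deductions = $234.96 + $112.61 + $66.28 + $41.55 + $38.58 = $493.98
Net pay = $4946.47 − $493.98 = $4452.49

$4452.49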